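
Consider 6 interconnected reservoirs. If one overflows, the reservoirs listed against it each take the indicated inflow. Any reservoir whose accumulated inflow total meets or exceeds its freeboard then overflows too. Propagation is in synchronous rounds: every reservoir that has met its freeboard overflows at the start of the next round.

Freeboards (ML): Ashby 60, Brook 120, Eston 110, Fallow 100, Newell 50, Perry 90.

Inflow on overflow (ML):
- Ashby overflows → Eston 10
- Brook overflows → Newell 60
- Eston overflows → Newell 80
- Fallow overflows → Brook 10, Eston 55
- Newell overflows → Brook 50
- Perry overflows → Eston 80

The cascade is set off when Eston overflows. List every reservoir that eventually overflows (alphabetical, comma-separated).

Eston, Newell

Round 1 — Eston overflows (initial).
  Newell: +80 → 80 ≥ 50
Round 2 — Newell overflows.
  Brook: +50 → 50 < 120
No further overflows.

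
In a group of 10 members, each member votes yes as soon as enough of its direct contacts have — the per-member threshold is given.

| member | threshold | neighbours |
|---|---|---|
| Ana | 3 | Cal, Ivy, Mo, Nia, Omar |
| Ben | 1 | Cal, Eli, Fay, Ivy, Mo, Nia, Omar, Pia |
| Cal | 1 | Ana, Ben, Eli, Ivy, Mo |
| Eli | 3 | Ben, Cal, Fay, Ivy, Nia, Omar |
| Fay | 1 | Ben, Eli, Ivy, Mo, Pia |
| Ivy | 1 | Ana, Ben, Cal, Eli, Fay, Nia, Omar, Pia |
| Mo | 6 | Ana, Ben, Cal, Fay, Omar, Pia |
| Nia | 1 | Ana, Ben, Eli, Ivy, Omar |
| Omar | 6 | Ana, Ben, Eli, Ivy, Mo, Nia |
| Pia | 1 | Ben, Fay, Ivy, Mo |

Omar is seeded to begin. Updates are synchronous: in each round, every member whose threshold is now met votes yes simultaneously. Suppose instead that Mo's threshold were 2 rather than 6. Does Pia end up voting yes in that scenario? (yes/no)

yes

With Mo's threshold at 2:
Round 1 — Omar votes yes (initial).
Round 2 — checking thresholds:
  Ana: 1 of 5 neighbours < 3, below threshold.
  Ben: 1 of 8 neighbours ≥ 1, votes yes.
  Eli: 1 of 6 neighbours < 3, below threshold.
  Ivy: 1 of 8 neighbours ≥ 1, votes yes.
  Mo: 1 of 6 neighbours < 2, below threshold.
  Nia: 1 of 5 neighbours ≥ 1, votes yes.
Round 3 — checking thresholds:
  Ana: 3 of 5 neighbours ≥ 3, votes yes.
  Cal: 2 of 5 neighbours ≥ 1, votes yes.
  Eli: 4 of 6 neighbours ≥ 3, votes yes.
  Fay: 2 of 5 neighbours ≥ 1, votes yes.
  Mo: 2 of 6 neighbours ≥ 2, votes yes.
  Pia: 2 of 4 neighbours ≥ 1, votes yes.
Round 4 — no new yes votes; cascade stops.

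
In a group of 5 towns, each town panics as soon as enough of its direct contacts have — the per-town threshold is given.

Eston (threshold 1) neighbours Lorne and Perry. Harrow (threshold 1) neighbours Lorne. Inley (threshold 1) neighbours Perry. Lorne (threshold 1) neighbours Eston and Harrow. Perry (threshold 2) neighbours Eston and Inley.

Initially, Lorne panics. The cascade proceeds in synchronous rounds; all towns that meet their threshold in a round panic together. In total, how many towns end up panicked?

Round 1 — Lorne panics (initial).
Round 2 — checking thresholds:
  Eston: 1 of 2 neighbours ≥ 1, panics.
  Harrow: 1 of 1 neighbours ≥ 1, panics.
Round 3 — no new panics; cascade stops.

3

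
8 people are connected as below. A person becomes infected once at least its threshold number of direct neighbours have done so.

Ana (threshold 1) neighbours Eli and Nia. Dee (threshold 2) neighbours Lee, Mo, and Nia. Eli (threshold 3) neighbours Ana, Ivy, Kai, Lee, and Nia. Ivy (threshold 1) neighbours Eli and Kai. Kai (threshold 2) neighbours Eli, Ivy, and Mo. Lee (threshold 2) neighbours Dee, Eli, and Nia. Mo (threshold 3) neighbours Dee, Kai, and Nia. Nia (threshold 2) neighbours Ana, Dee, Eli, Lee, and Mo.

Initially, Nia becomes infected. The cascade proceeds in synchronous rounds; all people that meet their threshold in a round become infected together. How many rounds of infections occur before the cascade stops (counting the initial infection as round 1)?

2

Round 1 — Nia becomes infected (initial).
Round 2 — checking thresholds:
  Ana: 1 of 2 neighbours ≥ 1, becomes infected.
  Dee: 1 of 3 neighbours < 2, below threshold.
  Eli: 1 of 5 neighbours < 3, below threshold.
  Lee: 1 of 3 neighbours < 2, below threshold.
  Mo: 1 of 3 neighbours < 3, below threshold.
Round 3 — no new infections; cascade stops.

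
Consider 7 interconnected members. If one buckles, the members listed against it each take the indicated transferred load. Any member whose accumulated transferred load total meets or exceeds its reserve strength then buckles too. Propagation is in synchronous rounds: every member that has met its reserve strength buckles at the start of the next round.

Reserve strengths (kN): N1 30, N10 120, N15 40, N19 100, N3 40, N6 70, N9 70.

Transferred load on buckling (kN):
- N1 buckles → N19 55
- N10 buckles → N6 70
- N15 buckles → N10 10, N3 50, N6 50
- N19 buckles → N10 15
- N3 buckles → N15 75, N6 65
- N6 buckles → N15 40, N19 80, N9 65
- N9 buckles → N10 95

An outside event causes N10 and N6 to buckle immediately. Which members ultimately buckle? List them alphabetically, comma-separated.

Round 1 — N10, N6 buckle (initial).
  N15: +40 → 40 ≥ 40
  N19: +80 → 80 < 100
  N9: +65 → 65 < 70
Round 2 — N15 buckles.
  N3: +50 → 50 ≥ 40
Round 3 — N3 buckles.
No further bucklings.

N10, N15, N3, N6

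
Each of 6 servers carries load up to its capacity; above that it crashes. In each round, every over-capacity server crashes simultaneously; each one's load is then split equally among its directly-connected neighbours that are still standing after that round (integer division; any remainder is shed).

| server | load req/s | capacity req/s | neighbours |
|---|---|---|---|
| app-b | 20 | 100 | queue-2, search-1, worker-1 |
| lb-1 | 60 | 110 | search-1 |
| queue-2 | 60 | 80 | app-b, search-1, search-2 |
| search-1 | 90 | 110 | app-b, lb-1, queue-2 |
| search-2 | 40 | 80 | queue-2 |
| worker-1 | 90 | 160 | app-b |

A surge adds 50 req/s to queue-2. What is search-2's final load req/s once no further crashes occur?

Round 1 — queue-2 at 110 > 80. queue-2 crashes.
  queue-2 sheds 110 req/s to app-b, search-1, search-2: 36 each (2 lost).
    app-b: 20+36 = 56 ≤ 100
    search-1: 90+36 = 126 > 110
    search-2: 40+36 = 76 ≤ 80
Round 2 — search-1 crashes.
  search-1 sheds 126 req/s to app-b, lb-1: 63 each.
    app-b: 56+63 = 119 > 100
    lb-1: 60+63 = 123 > 110
Round 3 — app-b, lb-1 crash.
  app-b sheds 119 req/s to worker-1: 119 each.
    worker-1: 90+119 = 209 > 160
  lb-1 sheds 123 req/s: no online neighbours, lost.
Round 4 — worker-1 crashes.
  worker-1 sheds 209 req/s: no online neighbours, lost.
No further crashes.

76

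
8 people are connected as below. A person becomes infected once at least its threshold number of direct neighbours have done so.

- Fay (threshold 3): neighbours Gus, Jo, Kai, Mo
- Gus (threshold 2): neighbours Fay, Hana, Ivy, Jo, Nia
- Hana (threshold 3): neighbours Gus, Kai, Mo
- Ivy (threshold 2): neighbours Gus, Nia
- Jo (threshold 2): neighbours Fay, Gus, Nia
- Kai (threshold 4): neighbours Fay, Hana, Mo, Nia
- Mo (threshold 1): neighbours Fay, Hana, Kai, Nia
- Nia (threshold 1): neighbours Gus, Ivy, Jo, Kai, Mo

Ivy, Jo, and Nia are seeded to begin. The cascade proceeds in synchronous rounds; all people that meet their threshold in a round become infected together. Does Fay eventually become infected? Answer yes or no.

yes

Round 1 — Ivy, Jo, Nia become infected (initial).
Round 2 — checking thresholds:
  Fay: 1 of 4 neighbours < 3, below threshold.
  Gus: 3 of 5 neighbours ≥ 2, becomes infected.
  Kai: 1 of 4 neighbours < 4, below threshold.
  Mo: 1 of 4 neighbours ≥ 1, becomes infected.
Round 3 — checking thresholds:
  Fay: 3 of 4 neighbours ≥ 3, becomes infected.
  Hana: 2 of 3 neighbours < 3, below threshold.
  Kai: 2 of 4 neighbours < 4, below threshold.
Round 4 — no new infections; cascade stops.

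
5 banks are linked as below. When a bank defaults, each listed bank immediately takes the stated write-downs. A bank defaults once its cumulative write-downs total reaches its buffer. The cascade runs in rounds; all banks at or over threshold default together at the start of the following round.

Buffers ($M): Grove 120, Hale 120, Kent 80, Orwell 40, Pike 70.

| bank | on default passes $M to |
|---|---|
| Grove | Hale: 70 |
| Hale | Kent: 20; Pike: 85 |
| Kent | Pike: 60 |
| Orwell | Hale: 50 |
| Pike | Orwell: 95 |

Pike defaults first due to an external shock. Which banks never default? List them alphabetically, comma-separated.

Round 1 — Pike defaults (initial).
  Orwell: +95 → 95 ≥ 40
Round 2 — Orwell defaults.
  Hale: +50 → 50 < 120
No further defaults.

Grove, Hale, Kent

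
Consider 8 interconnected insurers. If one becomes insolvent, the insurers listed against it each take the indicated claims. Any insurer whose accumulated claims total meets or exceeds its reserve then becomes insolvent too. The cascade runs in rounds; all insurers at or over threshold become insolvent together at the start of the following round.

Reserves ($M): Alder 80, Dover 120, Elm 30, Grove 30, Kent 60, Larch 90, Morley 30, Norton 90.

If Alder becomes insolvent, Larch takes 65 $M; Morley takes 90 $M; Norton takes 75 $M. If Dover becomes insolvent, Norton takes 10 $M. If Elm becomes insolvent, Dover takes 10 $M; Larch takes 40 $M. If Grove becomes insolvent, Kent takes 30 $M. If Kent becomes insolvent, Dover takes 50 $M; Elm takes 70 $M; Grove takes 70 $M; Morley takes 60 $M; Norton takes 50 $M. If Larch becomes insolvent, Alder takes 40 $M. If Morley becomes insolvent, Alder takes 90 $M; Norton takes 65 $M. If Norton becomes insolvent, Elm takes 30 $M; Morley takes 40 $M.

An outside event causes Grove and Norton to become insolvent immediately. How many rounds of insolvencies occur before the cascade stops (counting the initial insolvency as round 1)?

Round 1 — Grove, Norton become insolvent (initial).
  Elm: +30 → 30 ≥ 30
  Kent: +30 → 30 < 60
  Morley: +40 → 40 ≥ 30
Round 2 — Elm, Morley become insolvent.
  Alder: +90 → 90 ≥ 80
  Dover: +10 → 10 < 120
  Larch: +40 → 40 < 90
Round 3 — Alder becomes insolvent.
  Larch: +65 → 105 ≥ 90
Round 4 — Larch becomes insolvent.
No further insolvencies.

4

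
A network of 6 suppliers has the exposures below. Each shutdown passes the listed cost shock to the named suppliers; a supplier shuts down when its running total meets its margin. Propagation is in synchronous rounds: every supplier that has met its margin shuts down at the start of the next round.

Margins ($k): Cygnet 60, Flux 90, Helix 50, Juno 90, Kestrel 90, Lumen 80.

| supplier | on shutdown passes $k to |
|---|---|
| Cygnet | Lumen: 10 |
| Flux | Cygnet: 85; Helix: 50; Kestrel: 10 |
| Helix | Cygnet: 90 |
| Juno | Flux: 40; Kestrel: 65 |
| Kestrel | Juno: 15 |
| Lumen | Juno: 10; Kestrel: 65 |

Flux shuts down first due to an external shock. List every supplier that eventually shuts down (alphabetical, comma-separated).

Cygnet, Flux, Helix

Round 1 — Flux shuts down (initial).
  Cygnet: +85 → 85 ≥ 60
  Helix: +50 → 50 ≥ 50
  Kestrel: +10 → 10 < 90
Round 2 — Cygnet, Helix shut down.
  Lumen: +10 → 10 < 80
No further shutdowns.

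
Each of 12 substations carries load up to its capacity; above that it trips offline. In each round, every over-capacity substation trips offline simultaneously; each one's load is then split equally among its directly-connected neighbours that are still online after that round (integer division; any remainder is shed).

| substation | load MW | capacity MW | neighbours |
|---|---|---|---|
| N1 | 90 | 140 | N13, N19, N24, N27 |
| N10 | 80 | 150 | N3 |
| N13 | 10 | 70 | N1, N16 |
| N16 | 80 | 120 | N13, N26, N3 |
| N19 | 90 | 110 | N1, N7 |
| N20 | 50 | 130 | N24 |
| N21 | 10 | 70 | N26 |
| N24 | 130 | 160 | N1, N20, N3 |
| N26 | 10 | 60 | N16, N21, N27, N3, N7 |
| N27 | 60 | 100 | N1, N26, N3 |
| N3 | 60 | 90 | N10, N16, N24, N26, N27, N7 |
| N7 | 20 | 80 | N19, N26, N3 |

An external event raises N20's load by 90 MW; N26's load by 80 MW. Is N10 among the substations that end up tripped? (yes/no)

no

Round 1 — N20 at 140 > 130; N26 at 90 > 60. N20, N26 trip offline.
  N20 sheds 140 MW to N24: 140 each.
    N24: 130+140 = 270 > 160
  N26 sheds 90 MW to N16, N21, N27, N3, N7: 18 each.
    N16: 80+18 = 98 ≤ 120
    N21: 10+18 = 28 ≤ 70
    N27: 60+18 = 78 ≤ 100
    N3: 60+18 = 78 ≤ 90
    N7: 20+18 = 38 ≤ 80
Round 2 — N24 trips offline.
  N24 sheds 270 MW to N1, N3: 135 each.
    N1: 90+135 = 225 > 140
    N3: 78+135 = 213 > 90
Round 3 — N1, N3 trip offline.
  N1 sheds 225 MW to N13, N19, N27: 75 each.
    N13: 10+75 = 85 > 70
    N19: 90+75 = 165 > 110
    N27: 78+75 = 153 > 100
  N3 sheds 213 MW to N10, N16, N27, N7: 53 each (1 lost).
    N10: 80+53 = 133 ≤ 150
    N16: 98+53 = 151 > 120
    N27: 153+53 = 206 > 100
    N7: 38+53 = 91 > 80
Round 4 — N13, N16, N19, N27, N7 trip offline.
  N13 sheds 85 MW: no online neighbours, lost.
  N16 sheds 151 MW: no online neighbours, lost.
  N19 sheds 165 MW: no online neighbours, lost.
  N27 sheds 206 MW: no online neighbours, lost.
  N7 sheds 91 MW: no online neighbours, lost.
No further trips.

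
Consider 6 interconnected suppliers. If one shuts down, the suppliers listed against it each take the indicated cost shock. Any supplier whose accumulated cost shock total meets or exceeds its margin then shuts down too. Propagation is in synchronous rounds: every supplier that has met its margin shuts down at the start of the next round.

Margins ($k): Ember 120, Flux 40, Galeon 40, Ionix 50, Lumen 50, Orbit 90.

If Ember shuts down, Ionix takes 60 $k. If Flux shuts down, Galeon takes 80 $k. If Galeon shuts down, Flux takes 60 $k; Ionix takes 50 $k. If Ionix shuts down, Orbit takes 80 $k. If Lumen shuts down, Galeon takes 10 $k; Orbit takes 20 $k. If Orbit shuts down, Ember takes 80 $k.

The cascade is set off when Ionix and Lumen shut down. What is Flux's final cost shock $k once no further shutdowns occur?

Round 1 — Ionix, Lumen shut down (initial).
  Galeon: +10 → 10 < 40
  Orbit: +80+20 → 100 ≥ 90
Round 2 — Orbit shuts down.
  Ember: +80 → 80 < 120
No further shutdowns.

0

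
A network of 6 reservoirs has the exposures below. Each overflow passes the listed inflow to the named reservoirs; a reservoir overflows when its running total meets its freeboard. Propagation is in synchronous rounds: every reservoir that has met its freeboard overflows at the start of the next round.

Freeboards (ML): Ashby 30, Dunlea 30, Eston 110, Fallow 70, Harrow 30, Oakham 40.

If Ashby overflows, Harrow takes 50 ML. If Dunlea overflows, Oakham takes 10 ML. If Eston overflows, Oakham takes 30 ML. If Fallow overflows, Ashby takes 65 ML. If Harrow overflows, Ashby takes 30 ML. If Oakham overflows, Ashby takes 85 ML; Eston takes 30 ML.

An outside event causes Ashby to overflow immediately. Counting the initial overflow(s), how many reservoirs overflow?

Round 1 — Ashby overflows (initial).
  Harrow: +50 → 50 ≥ 30
Round 2 — Harrow overflows.
No further overflows.

2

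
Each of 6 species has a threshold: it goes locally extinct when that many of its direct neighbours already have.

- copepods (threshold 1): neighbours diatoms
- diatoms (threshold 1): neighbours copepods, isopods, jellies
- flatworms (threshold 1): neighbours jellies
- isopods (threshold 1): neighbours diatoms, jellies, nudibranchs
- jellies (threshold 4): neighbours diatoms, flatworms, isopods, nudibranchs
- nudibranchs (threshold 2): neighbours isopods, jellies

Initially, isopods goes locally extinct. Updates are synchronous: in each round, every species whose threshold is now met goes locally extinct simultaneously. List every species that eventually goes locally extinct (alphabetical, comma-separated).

copepods, diatoms, isopods

Round 1 — isopods goes locally extinct (initial).
Round 2 — checking thresholds:
  diatoms: 1 of 3 neighbours ≥ 1, goes locally extinct.
  jellies: 1 of 4 neighbours < 4, not yet.
  nudibranchs: 1 of 2 neighbours < 2, not yet.
Round 3 — checking thresholds:
  copepods: 1 of 1 neighbours ≥ 1, goes locally extinct.
  jellies: 2 of 4 neighbours < 4, not yet.
  nudibranchs: 1 of 2 neighbours < 2, not yet.
Round 4 — no new extinctions; cascade stops.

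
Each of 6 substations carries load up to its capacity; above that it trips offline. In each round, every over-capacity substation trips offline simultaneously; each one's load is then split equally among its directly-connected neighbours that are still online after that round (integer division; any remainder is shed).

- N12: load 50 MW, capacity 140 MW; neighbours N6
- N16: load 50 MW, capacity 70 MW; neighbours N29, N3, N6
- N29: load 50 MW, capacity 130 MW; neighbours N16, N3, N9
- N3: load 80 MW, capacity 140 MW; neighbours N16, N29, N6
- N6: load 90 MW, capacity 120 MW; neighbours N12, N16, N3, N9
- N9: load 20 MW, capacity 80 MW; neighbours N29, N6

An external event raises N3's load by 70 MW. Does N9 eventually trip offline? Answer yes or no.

Round 1 — N3 at 150 > 140. N3 trips offline.
  N3 sheds 150 MW to N16, N29, N6: 50 each.
    N16: 50+50 = 100 > 70
    N29: 50+50 = 100 ≤ 130
    N6: 90+50 = 140 > 120
Round 2 — N16, N6 trip offline.
  N16 sheds 100 MW to N29: 100 each.
    N29: 100+100 = 200 > 130
  N6 sheds 140 MW to N12, N9: 70 each.
    N12: 50+70 = 120 ≤ 140
    N9: 20+70 = 90 > 80
Round 3 — N29, N9 trip offline.
  N29 sheds 200 MW: no online neighbours, lost.
  N9 sheds 90 MW: no online neighbours, lost.
No further trips.

yes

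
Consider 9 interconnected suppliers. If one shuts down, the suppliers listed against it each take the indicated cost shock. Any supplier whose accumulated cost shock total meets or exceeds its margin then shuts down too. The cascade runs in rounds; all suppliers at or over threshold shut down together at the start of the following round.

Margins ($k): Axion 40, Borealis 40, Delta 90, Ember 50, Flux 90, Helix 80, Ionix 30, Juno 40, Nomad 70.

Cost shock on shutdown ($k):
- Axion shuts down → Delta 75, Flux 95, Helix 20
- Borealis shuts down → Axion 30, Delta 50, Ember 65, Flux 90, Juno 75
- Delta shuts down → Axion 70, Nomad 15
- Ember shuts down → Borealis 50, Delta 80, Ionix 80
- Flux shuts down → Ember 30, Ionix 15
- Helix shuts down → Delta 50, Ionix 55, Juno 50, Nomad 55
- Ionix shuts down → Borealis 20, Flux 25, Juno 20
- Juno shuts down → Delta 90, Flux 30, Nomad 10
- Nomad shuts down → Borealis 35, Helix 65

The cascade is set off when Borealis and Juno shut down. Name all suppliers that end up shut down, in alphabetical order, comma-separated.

Axion, Borealis, Delta, Ember, Flux, Ionix, Juno

Round 1 — Borealis, Juno shut down (initial).
  Axion: +30 → 30 < 40
  Delta: +50+90 → 140 ≥ 90
  Ember: +65 → 65 ≥ 50
  Flux: +90+30 → 120 ≥ 90
  Nomad: +10 → 10 < 70
Round 2 — Delta, Ember, Flux shut down.
  Axion: +70 → 100 ≥ 40
  Ionix: +80+15 → 95 ≥ 30
  Nomad: +15 → 25 < 70
Round 3 — Axion, Ionix shut down.
  Helix: +20 → 20 < 80
No further shutdowns.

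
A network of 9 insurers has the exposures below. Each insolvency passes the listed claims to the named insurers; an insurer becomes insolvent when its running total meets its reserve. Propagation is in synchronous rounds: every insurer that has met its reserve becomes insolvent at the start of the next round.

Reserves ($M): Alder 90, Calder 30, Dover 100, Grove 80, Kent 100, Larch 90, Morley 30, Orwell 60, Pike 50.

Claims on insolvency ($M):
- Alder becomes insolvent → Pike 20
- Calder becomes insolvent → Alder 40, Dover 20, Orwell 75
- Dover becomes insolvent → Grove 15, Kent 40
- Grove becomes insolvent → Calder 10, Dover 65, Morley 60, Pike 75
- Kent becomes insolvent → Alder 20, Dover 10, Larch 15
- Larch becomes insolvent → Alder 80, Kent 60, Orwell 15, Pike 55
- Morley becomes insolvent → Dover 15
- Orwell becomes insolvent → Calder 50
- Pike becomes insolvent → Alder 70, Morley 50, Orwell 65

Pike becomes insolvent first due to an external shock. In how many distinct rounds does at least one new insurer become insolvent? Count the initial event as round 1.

4

Round 1 — Pike becomes insolvent (initial).
  Alder: +70 → 70 < 90
  Morley: +50 → 50 ≥ 30
  Orwell: +65 → 65 ≥ 60
Round 2 — Morley, Orwell become insolvent.
  Calder: +50 → 50 ≥ 30
  Dover: +15 → 15 < 100
Round 3 — Calder becomes insolvent.
  Alder: +40 → 110 ≥ 90
  Dover: +20 → 35 < 100
Round 4 — Alder becomes insolvent.
No further insolvencies.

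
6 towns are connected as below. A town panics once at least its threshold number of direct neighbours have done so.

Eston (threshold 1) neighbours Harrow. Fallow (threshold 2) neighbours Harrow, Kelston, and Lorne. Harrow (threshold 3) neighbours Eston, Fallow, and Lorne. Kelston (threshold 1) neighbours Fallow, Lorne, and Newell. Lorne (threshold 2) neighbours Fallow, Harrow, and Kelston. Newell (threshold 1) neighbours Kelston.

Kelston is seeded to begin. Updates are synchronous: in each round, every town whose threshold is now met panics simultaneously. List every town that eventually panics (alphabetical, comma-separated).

Round 1 — Kelston panics (initial).
Round 2 — checking thresholds:
  Fallow: 1 of 3 neighbours < 2, below threshold.
  Lorne: 1 of 3 neighbours < 2, below threshold.
  Newell: 1 of 1 neighbours ≥ 1, panics.
Round 3 — no new panics; cascade stops.

Kelston, Newell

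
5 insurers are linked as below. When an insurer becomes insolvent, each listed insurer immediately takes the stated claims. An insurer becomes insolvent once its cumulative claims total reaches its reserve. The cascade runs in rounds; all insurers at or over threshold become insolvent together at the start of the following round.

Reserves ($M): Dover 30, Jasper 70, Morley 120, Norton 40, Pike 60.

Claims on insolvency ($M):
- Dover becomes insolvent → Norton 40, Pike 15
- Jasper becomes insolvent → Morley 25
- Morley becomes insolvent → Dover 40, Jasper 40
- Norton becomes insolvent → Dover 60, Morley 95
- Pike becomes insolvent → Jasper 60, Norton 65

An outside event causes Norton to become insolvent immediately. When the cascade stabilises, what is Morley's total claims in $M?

95

Round 1 — Norton becomes insolvent (initial).
  Dover: +60 → 60 ≥ 30
  Morley: +95 → 95 < 120
Round 2 — Dover becomes insolvent.
  Pike: +15 → 15 < 60
No further insolvencies.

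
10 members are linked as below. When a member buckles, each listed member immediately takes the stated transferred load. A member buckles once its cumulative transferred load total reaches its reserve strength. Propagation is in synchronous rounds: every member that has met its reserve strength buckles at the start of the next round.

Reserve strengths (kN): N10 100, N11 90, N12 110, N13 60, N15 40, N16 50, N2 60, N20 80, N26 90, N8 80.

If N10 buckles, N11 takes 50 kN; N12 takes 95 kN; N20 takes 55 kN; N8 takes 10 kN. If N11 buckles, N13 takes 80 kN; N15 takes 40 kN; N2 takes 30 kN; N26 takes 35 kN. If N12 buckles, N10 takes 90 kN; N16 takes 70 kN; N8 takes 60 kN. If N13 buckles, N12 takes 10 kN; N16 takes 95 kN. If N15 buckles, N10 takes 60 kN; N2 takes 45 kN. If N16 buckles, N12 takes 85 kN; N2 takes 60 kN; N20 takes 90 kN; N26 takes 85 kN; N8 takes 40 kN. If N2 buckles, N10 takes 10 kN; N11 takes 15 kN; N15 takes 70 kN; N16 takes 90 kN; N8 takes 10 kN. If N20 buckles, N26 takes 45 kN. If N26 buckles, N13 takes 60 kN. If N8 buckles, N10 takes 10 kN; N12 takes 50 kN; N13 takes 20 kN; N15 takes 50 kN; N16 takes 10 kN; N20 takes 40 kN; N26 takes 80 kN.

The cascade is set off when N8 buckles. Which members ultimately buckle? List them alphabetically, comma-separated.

Round 1 — N8 buckles (initial).
  N10: +10 → 10 < 100
  N12: +50 → 50 < 110
  N13: +20 → 20 < 60
  N15: +50 → 50 ≥ 40
  N16: +10 → 10 < 50
  N20: +40 → 40 < 80
  N26: +80 → 80 < 90
Round 2 — N15 buckles.
  N10: +60 → 70 < 100
  N2: +45 → 45 < 60
No further bucklings.

N15, N8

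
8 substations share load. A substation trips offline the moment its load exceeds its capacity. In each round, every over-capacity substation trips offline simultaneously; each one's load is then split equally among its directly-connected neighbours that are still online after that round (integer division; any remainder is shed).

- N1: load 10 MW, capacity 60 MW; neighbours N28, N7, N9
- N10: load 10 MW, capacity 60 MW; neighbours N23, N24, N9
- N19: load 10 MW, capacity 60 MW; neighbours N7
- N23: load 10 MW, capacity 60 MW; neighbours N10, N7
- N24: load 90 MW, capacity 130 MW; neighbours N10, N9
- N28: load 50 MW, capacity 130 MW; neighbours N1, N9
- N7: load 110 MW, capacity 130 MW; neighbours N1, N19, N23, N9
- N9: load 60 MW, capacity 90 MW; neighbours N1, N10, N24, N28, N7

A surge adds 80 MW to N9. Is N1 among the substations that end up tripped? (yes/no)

Round 1 — N9 at 140 > 90. N9 trips offline.
  N9 sheds 140 MW to N1, N10, N24, N28, N7: 28 each.
    N1: 10+28 = 38 ≤ 60
    N10: 10+28 = 38 ≤ 60
    N24: 90+28 = 118 ≤ 130
    N28: 50+28 = 78 ≤ 130
    N7: 110+28 = 138 > 130
Round 2 — N7 trips offline.
  N7 sheds 138 MW to N1, N19, N23: 46 each.
    N1: 38+46 = 84 > 60
    N19: 10+46 = 56 ≤ 60
    N23: 10+46 = 56 ≤ 60
Round 3 — N1 trips offline.
  N1 sheds 84 MW to N28: 84 each.
    N28: 78+84 = 162 > 130
Round 4 — N28 trips offline.
  N28 sheds 162 MW: no online neighbours, lost.
No further trips.

yes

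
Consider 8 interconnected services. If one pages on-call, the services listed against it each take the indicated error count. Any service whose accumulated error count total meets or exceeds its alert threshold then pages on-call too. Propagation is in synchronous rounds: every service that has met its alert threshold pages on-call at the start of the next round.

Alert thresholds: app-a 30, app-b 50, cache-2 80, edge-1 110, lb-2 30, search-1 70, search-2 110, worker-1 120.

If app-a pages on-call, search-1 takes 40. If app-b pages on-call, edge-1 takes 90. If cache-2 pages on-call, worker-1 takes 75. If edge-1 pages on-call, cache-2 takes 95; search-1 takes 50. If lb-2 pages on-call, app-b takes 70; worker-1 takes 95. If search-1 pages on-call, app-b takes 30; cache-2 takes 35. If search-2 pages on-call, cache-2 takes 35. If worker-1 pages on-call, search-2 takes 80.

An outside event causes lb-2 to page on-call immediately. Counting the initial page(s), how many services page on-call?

2

Round 1 — lb-2 pages on-call (initial).
  app-b: +70 → 70 ≥ 50
  worker-1: +95 → 95 < 120
Round 2 — app-b pages on-call.
  edge-1: +90 → 90 < 110
No further pages.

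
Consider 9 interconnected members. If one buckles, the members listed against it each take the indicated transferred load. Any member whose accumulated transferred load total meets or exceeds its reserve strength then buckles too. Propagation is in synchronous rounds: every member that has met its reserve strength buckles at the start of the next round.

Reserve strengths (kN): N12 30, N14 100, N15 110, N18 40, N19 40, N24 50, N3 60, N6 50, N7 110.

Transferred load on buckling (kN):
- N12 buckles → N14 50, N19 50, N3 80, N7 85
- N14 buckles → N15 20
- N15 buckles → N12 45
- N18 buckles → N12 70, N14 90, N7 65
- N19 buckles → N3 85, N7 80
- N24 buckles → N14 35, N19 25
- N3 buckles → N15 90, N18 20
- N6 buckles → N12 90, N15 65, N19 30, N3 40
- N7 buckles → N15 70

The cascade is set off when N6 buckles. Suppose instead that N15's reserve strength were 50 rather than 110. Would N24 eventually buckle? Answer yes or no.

With N15's reserve strength at 50:
Round 1 — N6 buckles (initial).
  N12: +90 → 90 ≥ 30
  N15: +65 → 65 ≥ 50
  N19: +30 → 30 < 40
  N3: +40 → 40 < 60
Round 2 — N12, N15 buckle.
  N14: +50 → 50 < 100
  N19: +50 → 80 ≥ 40
  N3: +80 → 120 ≥ 60
  N7: +85 → 85 < 110
Round 3 — N19, N3 buckle.
  N18: +20 → 20 < 40
  N7: +80 → 165 ≥ 110
Round 4 — N7 buckles.
No further bucklings.

no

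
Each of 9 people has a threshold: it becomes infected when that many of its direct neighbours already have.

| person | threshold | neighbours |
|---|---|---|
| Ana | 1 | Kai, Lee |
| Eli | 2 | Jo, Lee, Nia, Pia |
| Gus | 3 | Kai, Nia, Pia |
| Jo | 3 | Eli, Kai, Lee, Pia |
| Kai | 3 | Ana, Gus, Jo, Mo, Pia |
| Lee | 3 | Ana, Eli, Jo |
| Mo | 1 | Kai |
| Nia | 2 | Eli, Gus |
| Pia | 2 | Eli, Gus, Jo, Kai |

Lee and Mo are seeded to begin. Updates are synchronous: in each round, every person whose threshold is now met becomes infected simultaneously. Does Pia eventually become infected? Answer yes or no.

Round 1 — Lee, Mo become infected (initial).
Round 2 — checking thresholds:
  Ana: 1 of 2 neighbours ≥ 1, becomes infected.
  Eli: 1 of 4 neighbours < 2, below threshold.
  Jo: 1 of 4 neighbours < 3, below threshold.
  Kai: 1 of 5 neighbours < 3, below threshold.
Round 3 — no new infections; cascade stops.

no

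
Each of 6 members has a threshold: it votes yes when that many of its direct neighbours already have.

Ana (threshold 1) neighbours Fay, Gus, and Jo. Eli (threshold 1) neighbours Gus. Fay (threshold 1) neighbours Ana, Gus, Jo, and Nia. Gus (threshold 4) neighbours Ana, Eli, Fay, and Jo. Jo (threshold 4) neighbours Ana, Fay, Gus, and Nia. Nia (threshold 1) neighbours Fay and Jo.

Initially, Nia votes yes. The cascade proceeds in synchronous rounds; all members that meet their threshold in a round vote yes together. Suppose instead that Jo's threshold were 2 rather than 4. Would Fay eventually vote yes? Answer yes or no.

yes

With Jo's threshold at 2:
Round 1 — Nia votes yes (initial).
Round 2 — checking thresholds:
  Fay: 1 of 4 neighbours ≥ 1, votes yes.
  Jo: 1 of 4 neighbours < 2, not yet.
Round 3 — checking thresholds:
  Ana: 1 of 3 neighbours ≥ 1, votes yes.
  Gus: 1 of 4 neighbours < 4, not yet.
  Jo: 2 of 4 neighbours ≥ 2, votes yes.
Round 4 — no new yes votes; cascade stops.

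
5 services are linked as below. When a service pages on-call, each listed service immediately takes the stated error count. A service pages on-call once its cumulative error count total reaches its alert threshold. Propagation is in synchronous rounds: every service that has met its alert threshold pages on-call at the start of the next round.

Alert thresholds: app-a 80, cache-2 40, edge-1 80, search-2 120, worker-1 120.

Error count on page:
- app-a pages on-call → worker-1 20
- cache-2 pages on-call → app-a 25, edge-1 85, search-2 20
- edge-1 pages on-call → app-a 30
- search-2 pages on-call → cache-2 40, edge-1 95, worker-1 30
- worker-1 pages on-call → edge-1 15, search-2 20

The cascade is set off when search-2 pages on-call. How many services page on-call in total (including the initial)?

Round 1 — search-2 pages on-call (initial).
  cache-2: +40 → 40 ≥ 40
  edge-1: +95 → 95 ≥ 80
  worker-1: +30 → 30 < 120
Round 2 — cache-2, edge-1 page on-call.
  app-a: +25+30 → 55 < 80
No further pages.

3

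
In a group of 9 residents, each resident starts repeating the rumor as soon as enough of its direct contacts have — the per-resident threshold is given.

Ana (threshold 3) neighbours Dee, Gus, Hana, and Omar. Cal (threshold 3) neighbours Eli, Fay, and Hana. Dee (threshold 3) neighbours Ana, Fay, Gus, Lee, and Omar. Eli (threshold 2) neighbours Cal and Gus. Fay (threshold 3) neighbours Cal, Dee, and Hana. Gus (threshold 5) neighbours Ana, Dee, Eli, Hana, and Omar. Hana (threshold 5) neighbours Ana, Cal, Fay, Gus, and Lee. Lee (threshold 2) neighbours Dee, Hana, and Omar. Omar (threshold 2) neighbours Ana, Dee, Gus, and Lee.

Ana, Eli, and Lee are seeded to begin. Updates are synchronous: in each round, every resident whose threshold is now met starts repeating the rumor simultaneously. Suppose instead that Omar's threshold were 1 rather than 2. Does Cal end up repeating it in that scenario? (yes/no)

no

With Omar's threshold at 1:
Round 1 — Ana, Eli, Lee start repeating the rumor (initial).
Round 2 — checking thresholds:
  Cal: 1 of 3 neighbours < 3, below threshold.
  Dee: 2 of 5 neighbours < 3, below threshold.
  Gus: 2 of 5 neighbours < 5, below threshold.
  Hana: 2 of 5 neighbours < 5, below threshold.
  Omar: 2 of 4 neighbours ≥ 1, starts repeating the rumor.
Round 3 — checking thresholds:
  Cal: 1 of 3 neighbours < 3, below threshold.
  Dee: 3 of 5 neighbours ≥ 3, starts repeating the rumor.
  Gus: 3 of 5 neighbours < 5, below threshold.
  Hana: 2 of 5 neighbours < 5, below threshold.
Round 4 — no new spreads; cascade stops.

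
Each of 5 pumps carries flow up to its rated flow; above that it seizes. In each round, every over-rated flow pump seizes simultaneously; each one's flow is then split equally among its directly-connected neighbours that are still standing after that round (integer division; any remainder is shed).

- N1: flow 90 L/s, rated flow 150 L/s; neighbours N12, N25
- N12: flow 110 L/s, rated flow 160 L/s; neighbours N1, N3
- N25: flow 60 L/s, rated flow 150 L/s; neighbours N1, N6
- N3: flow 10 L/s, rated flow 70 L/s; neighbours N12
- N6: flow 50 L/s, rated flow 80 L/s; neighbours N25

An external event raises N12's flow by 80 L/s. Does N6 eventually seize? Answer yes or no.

yes

Round 1 — N12 at 190 > 160. N12 seizes.
  N12 sheds 190 L/s to N1, N3: 95 each.
    N1: 90+95 = 185 > 150
    N3: 10+95 = 105 > 70
Round 2 — N1, N3 seize.
  N1 sheds 185 L/s to N25: 185 each.
    N25: 60+185 = 245 > 150
  N3 sheds 105 L/s: no online neighbours, lost.
Round 3 — N25 seizes.
  N25 sheds 245 L/s to N6: 245 each.
    N6: 50+245 = 295 > 80
Round 4 — N6 seizes.
  N6 sheds 295 L/s: no online neighbours, lost.
No further seizures.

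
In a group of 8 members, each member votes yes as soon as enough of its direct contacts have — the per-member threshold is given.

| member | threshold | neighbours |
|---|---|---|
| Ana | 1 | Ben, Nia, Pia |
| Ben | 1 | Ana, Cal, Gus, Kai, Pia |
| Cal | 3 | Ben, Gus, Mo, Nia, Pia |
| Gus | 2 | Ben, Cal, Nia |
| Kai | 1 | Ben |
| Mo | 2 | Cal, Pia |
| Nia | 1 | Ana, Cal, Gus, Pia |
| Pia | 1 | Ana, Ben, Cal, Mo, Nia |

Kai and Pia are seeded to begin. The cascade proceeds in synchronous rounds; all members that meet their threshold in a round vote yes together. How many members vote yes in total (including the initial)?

8

Round 1 — Kai, Pia vote yes (initial).
Round 2 — checking thresholds:
  Ana: 1 of 3 neighbours ≥ 1, votes yes.
  Ben: 2 of 5 neighbours ≥ 1, votes yes.
  Cal: 1 of 5 neighbours < 3, below threshold.
  Mo: 1 of 2 neighbours < 2, below threshold.
  Nia: 1 of 4 neighbours ≥ 1, votes yes.
Round 3 — checking thresholds:
  Cal: 3 of 5 neighbours ≥ 3, votes yes.
  Gus: 2 of 3 neighbours ≥ 2, votes yes.
  Mo: 1 of 2 neighbours < 2, below threshold.
Round 4 — checking thresholds:
  Mo: 2 of 2 neighbours ≥ 2, votes yes.
Round 5 — no new yes votes; cascade stops.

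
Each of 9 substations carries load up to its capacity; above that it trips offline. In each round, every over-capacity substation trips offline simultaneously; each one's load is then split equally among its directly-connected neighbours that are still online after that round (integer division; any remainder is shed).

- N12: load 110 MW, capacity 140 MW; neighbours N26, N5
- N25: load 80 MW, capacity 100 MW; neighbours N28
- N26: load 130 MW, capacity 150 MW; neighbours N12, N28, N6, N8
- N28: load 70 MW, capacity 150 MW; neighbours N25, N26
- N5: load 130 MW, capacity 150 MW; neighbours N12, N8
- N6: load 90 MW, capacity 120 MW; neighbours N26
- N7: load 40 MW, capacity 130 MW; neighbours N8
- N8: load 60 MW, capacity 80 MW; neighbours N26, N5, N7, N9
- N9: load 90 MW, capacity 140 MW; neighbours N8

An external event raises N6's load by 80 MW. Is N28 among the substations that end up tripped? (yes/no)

Round 1 — N6 at 170 > 120. N6 trips offline.
  N6 sheds 170 MW to N26: 170 each.
    N26: 130+170 = 300 > 150
Round 2 — N26 trips offline.
  N26 sheds 300 MW to N12, N28, N8: 100 each.
    N12: 110+100 = 210 > 140
    N28: 70+100 = 170 > 150
    N8: 60+100 = 160 > 80
Round 3 — N12, N28, N8 trip offline.
  N12 sheds 210 MW to N5: 210 each.
    N5: 130+210 = 340 > 150
  N28 sheds 170 MW to N25: 170 each.
    N25: 80+170 = 250 > 100
  N8 sheds 160 MW to N5, N7, N9: 53 each (1 lost).
    N5: 340+53 = 393 > 150
    N7: 40+53 = 93 ≤ 130
    N9: 90+53 = 143 > 140
Round 4 — N25, N5, N9 trip offline.
  N25 sheds 250 MW: no online neighbours, lost.
  N5 sheds 393 MW: no online neighbours, lost.
  N9 sheds 143 MW: no online neighbours, lost.
No further trips.

yes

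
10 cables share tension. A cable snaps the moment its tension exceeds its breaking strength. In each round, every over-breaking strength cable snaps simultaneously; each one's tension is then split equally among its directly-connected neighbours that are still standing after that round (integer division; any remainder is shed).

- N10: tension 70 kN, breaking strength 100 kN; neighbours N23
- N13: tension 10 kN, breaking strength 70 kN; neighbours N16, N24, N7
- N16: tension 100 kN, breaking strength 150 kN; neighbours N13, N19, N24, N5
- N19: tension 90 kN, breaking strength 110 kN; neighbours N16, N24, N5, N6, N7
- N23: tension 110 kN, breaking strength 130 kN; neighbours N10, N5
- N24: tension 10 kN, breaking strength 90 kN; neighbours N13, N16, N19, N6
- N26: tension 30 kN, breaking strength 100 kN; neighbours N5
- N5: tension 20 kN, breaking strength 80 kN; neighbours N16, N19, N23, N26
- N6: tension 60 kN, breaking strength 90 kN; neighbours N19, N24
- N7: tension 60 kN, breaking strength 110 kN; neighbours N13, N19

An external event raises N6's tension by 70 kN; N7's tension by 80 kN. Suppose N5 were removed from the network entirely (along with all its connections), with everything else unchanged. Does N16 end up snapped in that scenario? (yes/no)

yes

With N5 removed:
Round 1 — N6 at 130 > 90; N7 at 140 > 110. N6, N7 snap.
  N6 sheds 130 kN to N19, N24: 65 each.
    N19: 90+65 = 155 > 110
    N24: 10+65 = 75 ≤ 90
  N7 sheds 140 kN to N13, N19: 70 each.
    N13: 10+70 = 80 > 70
    N19: 155+70 = 225 > 110
Round 2 — N13, N19 snap.
  N13 sheds 80 kN to N16, N24: 40 each.
    N16: 100+40 = 140 ≤ 150
    N24: 75+40 = 115 > 90
  N19 sheds 225 kN to N16, N24: 112 each (1 lost).
    N16: 140+112 = 252 > 150
    N24: 115+112 = 227 > 90
Round 3 — N16, N24 snap.
  N16 sheds 252 kN: no online neighbours, lost.
  N24 sheds 227 kN: no online neighbours, lost.
No further breaks.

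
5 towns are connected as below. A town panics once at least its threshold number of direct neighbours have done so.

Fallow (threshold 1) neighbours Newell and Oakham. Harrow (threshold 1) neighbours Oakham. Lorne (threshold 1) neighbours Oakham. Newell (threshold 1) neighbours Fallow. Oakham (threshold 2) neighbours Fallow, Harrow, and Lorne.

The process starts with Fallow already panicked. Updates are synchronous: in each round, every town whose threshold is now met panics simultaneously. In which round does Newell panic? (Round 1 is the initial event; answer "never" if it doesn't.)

Round 1 — Fallow panics (initial).
Round 2 — checking thresholds:
  Newell: 1 of 1 neighbours ≥ 1, panics.
  Oakham: 1 of 3 neighbours < 2, below threshold.
Round 3 — no new panics; cascade stops.

2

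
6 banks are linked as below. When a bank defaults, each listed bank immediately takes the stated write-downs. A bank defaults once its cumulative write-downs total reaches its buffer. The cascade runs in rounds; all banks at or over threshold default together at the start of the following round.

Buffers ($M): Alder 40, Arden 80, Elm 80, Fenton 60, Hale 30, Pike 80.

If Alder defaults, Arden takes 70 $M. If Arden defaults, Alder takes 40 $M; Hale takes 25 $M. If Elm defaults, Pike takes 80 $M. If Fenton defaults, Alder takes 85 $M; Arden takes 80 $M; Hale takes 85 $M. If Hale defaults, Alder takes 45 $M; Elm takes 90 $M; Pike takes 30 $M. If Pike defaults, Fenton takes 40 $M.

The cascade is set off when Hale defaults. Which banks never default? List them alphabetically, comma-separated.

Arden, Fenton

Round 1 — Hale defaults (initial).
  Alder: +45 → 45 ≥ 40
  Elm: +90 → 90 ≥ 80
  Pike: +30 → 30 < 80
Round 2 — Alder, Elm default.
  Arden: +70 → 70 < 80
  Pike: +80 → 110 ≥ 80
Round 3 — Pike defaults.
  Fenton: +40 → 40 < 60
No further defaults.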